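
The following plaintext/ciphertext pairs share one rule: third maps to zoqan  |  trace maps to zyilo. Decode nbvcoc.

In third: t→z is +6, h→o is +7, i→q is +8, r→a is +9 — the shift increases by 1 each position. Letter i (0-indexed) is shifted by i+6, so successive shifts are 6, 7, 8, ….
Decoding nbvcoc: n−6=h, b−7=u, v−8=n, c−9=t, o−10=e, c−11=r.

hunter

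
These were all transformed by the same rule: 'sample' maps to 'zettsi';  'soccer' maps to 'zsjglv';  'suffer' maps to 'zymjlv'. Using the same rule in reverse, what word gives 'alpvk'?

It's a Vigenère-style cipher with numeric key [7,4]: position i shifts by key[i mod 2].
Decoding alpvk: a−7=t, l−4=h, p−7=i, v−4=r, k−7=d.

third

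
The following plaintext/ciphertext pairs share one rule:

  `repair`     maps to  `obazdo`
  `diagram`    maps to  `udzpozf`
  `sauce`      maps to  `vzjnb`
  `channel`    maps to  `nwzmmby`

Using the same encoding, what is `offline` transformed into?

r(17)→o(14) and e(4)→b(1) fit y≡7x+25 (mod 26); the inverse of 7 mod 26 is 15. Each letter's alphabet position (a=0..z=25) is mapped through 7·x+25 mod 26 — an affine cipher.
On offline: o(14)→7·14+25≡19=t; f(5)→7·5+25≡8=i; f(5)→7·5+25≡8=i; l(11)→7·11+25≡24=y; i(8)→7·8+25≡3=d; n(13)→7·13+25≡12=m; e(4)→7·4+25≡1=b (all mod 26).

tiiydmb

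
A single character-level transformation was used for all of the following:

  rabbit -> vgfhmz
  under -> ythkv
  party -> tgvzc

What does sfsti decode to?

Shifts by position in rabbit: pos 0: r→v (+4), pos 1: a→g (+6), pos 2: b→f (+4), pos 3: b→h (+6) — repeating every 2. It's a Vigenère-style cipher with numeric key [4,6]: position i shifts by key[i mod 2].
Undoing it on sfsti: s−4=o, f−6=z, s−4=o, t−6=n, i−4=e.

ozone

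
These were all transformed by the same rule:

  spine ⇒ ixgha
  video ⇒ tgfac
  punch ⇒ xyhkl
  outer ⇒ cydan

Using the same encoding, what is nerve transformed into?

s(18)→i(8) and p(15)→x(23) fit y≡21x+20 (mod 26); the inverse of 21 mod 26 is 5. This is an affine cipher: with a=0,…,z=25, each position x becomes (21x+20) mod 26.
Applying it to nerve: n(13)→21·13+20≡7=h; e(4)→21·4+20≡0=a; r(17)→21·17+20≡13=n; v(21)→21·21+20≡19=t; e(4)→21·4+20≡0=a (all mod 26).

hanta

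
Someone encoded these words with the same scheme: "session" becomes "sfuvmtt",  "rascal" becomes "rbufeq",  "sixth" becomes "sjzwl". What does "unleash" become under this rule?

uonhexn

In session: s→s is +0, e→f is +1, s→u is +2, s→v is +3 — the shift increases by 1 each position. Letter i (0-indexed) is shifted by i+0, so successive shifts are 0, 1, 2, ….
Applying it to unleash: u+0=u, n+1=o, l+2=n, e+3=h, a+4=e, s+5=x, h+6=n.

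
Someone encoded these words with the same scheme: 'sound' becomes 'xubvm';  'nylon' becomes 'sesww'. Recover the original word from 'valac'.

quest

Each letter shifts forward by (position + 5), i.e. 5, 6, 7, … — the shift grows by one for each successive letter.
Undoing it on valac: v−5=q, a−6=u, l−7=e, a−8=s, c−9=t.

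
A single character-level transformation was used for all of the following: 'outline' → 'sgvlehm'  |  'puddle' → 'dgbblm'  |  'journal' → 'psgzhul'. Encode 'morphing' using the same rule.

o(14)→s(18) and u(20)→g(6) fit y≡11x+20 (mod 26); the inverse of 11 mod 26 is 19. Treating letters as 0–25, the rule is x ↦ 11x + 20 (mod 26).
On morphing: m(12)→11·12+20≡22=w; o(14)→11·14+20≡18=s; r(17)→11·17+20≡25=z; p(15)→11·15+20≡3=d; h(7)→11·7+20≡19=t; i(8)→11·8+20≡4=e; n(13)→11·13+20≡7=h; g(6)→11·6+20≡8=i (all mod 26).

wszdtehi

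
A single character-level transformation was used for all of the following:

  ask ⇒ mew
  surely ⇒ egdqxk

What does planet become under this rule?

bxmzqf

Compare letters: a→m is +12, s→e is +12, k→w is +12 — a constant shift. Each letter is shifted forward by 12 in the alphabet (a Caesar shift of +12).
On planet: p+12=b, l+12=x, a+12=m, n+12=z, e+12=q, t+12=f.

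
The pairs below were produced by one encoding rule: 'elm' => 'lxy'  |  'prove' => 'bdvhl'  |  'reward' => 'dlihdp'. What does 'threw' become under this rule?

ftdli

The shift depends on letter class: consonant l→x is +12, but vowel e→l is +7. The rule splits by letter class: vowels +7, consonants +12.
For threw: t(cons)+12=f, h(cons)+12=t, r(cons)+12=d, e(vowel)+7=l, w(cons)+12=i.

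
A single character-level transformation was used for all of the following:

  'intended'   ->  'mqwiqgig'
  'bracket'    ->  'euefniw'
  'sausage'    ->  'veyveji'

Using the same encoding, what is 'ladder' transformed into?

The shift depends on letter class: consonant n→q is +3, but vowel i→m is +4. Two shifts are in play — +4 for a/e/i/o/u, +3 for every other letter.
For ladder: l(cons)+3=o, a(vowel)+4=e, d(cons)+3=g, d(cons)+3=g, e(vowel)+4=i, r(cons)+3=u.

oeggiu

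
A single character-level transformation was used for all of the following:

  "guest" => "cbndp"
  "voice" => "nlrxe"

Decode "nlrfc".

twice

The output letters match the input read backwards, each shifted +9: guest reversed is tseug. Two steps: reverse the string, then apply a Caesar shift of +9.
Undoing it on nlrfc: shift back: n−9=e, l−9=c, r−9=i, f−9=w, c−9=t → eciwt; then reverse → twice.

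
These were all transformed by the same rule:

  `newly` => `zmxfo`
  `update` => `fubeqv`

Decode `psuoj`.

intro

Read the word backwards and shift each letter +1.
Undoing it on psuoj: shift back: p−1=o, s−1=r, u−1=t, o−1=n, j−1=i → ortni; then reverse → intro.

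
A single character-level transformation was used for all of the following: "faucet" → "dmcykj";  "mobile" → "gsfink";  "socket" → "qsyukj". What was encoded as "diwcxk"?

figure

f(5)→d(3) and a(0)→m(12) fit y≡19x+12 (mod 26); the inverse of 19 mod 26 is 11. Treating letters as 0–25, the rule is x ↦ 19x + 12 (mod 26).
Decoding diwcxk: d(3)→11·(3−12)≡5=f; i(8)→11·(8−12)≡8=i; w(22)→11·(22−12)≡6=g; c(2)→11·(2−12)≡20=u; x(23)→11·(23−12)≡17=r; k(10)→11·(10−12)≡4=e (all mod 26).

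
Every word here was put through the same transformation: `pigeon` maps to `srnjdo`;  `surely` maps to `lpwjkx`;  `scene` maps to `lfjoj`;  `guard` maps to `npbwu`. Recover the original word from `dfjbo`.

Treating letters as 0–25, the rule is x ↦ 15x + 1 (mod 26).
Reversing it on dfjbo: d(3)→7·(3−1)≡14=o; f(5)→7·(5−1)≡2=c; j(9)→7·(9−1)≡4=e; b(1)→7·(1−1)≡0=a; o(14)→7·(14−1)≡13=n (all mod 26).

ocean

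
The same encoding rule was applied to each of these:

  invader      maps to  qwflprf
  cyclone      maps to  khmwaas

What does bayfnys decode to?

The shift increases by 1 at each position, starting from +8: 8, 9, 10, ….
Undoing it on bayfnys: b−8=t, a−9=r, y−10=o, f−11=u, n−12=b, y−13=l, s−14=e.

trouble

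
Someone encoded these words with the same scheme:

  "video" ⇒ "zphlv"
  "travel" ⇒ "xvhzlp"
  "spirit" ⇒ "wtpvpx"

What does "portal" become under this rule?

Two shifts are in play — +7 for a/e/i/o/u, +4 for every other letter.
On portal: p(cons)+4=t, o(vowel)+7=v, r(cons)+4=v, t(cons)+4=x, a(vowel)+7=h, l(cons)+4=p.

tvvxhp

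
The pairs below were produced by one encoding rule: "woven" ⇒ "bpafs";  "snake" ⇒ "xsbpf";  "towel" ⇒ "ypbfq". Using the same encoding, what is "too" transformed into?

ypp

The shift depends on letter class: consonant w→b is +5, but vowel o→p is +1. The rule splits by letter class: vowels +1, consonants +5.
On too: t(cons)+5=y, o(vowel)+1=p, o(vowel)+1=p.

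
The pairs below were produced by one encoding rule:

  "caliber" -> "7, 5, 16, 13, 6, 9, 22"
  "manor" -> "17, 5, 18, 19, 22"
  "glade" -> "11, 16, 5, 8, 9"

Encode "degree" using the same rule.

8, 9, 11, 22, 9, 9

c is letter #3 and maps to 7: an offset of 4. Letters become their 1-based position plus 4 (so a→5, b→6, …).
For degree: d=4→8, e=5→9, g=7→11, r=18→22, e=5→9, e=5→9.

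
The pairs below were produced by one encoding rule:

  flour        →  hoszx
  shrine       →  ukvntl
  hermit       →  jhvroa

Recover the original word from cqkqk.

In flour: f→h is +2, l→o is +3, o→s is +4, u→z is +5 — the shift increases by 1 each position. The shift increases by 1 at each position, starting from +2: 2, 3, 4, ….
Decoding cqkqk: c−2=a, q−3=n, k−4=g, q−5=l, k−6=e.

angle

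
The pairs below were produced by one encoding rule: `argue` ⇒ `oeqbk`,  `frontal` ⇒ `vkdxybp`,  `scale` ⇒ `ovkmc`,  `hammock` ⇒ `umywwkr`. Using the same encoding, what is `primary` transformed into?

The output letters match the input read backwards, each shifted +10: argue reversed is eugra. Read the word backwards and shift each letter +10.
Applying it to primary: reverse → yramirp; then shift: y+10=i, r+10=b, a+10=k, m+10=w, i+10=s, r+10=b, p+10=z.

ibkwsbz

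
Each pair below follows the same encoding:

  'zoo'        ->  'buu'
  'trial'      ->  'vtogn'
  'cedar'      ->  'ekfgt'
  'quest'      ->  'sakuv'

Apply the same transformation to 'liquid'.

The shift depends on letter class: consonant z→b is +2, but vowel o→u is +6. Two shifts are in play — +6 for a/e/i/o/u, +2 for every other letter.
Applying it to liquid: l(cons)+2=n, i(vowel)+6=o, q(cons)+2=s, u(vowel)+6=a, i(vowel)+6=o, d(cons)+2=f.

nosaof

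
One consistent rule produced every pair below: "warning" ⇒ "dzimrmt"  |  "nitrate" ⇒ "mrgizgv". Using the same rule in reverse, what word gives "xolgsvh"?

Each pair mirrors across the alphabet (w↔d, a↔z, r↔i): positions sum to 25. Letters are reflected about the middle of the alphabet (position → 25−position): Atbash.
Decoding xolgsvh: x↔c, o↔l, l↔o, g↔t, s↔h, v↔e, h↔s.

clothes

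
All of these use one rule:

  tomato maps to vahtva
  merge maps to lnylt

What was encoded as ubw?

The output letters match the input read backwards, each shifted +7: tomato reversed is otamot. Two steps: reverse the string, then apply a Caesar shift of +7.
Reversing it on ubw: shift back: u−7=n, b−7=u, w−7=p → nup; then reverse → pun.

pun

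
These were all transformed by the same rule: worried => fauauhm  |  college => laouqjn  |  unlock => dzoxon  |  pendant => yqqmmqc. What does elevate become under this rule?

nxhemwn

Shifts by position in worried: pos 0: w→f (+9), pos 1: o→a (+12), pos 2: r→u (+3), pos 3: r→a (+9), pos 4: i→u (+12), pos 5: e→h (+3) — repeating every 3. The shifts repeat in a cycle of length 3: positions 0,1,… shift by +9, +12, +3, then the pattern repeats.
Applying it to elevate: e+9=n, l+12=x, e+3=h, v+9=e, a+12=m, t+3=w, e+9=n.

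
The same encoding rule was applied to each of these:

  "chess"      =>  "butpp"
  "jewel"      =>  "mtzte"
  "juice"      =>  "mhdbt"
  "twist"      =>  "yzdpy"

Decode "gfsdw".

robin

Treating letters as 0–25, the rule is x ↦ 9x + 9 (mod 26).
Undoing it on gfsdw: g(6)→3·(6−9)≡17=r; f(5)→3·(5−9)≡14=o; s(18)→3·(18−9)≡1=b; d(3)→3·(3−9)≡8=i; w(22)→3·(22−9)≡13=n (all mod 26).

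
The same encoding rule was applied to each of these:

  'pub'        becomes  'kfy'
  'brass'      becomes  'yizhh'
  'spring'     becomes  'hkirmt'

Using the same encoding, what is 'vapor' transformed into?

Each pair mirrors across the alphabet (p↔k, u↔f, b↔y): positions sum to 25. This is the alphabet-reversal cipher (Atbash): a becomes z, b becomes y, etc.
For vapor: v↔e, a↔z, p↔k, o↔l, r↔i.

ezkli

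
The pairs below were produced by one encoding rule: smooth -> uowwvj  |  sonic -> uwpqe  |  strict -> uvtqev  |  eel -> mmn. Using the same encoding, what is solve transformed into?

The shift depends on letter class: consonant s→u is +2, but vowel o→w is +8. Vowels shift forward by 8 and consonants shift forward by 2.
For solve: s(cons)+2=u, o(vowel)+8=w, l(cons)+2=n, v(cons)+2=x, e(vowel)+8=m.

uwnxm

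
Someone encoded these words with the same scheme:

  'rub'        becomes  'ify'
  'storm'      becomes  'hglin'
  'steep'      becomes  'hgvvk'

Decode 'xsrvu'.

chief

Each pair mirrors across the alphabet (r↔i, u↔f, b↔y): positions sum to 25. This is the alphabet-reversal cipher (Atbash): a becomes z, b becomes y, etc.
Reversing it on xsrvu: x↔c, s↔h, r↔i, v↔e, u↔f.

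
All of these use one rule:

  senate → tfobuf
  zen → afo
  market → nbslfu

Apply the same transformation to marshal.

Compare letters: s→t is +1, e→f is +1, n→o is +1 — a constant shift. This is a Caesar cipher with shift 1.
For marshal: m+1=n, a+1=b, r+1=s, s+1=t, h+1=i, a+1=b, l+1=m.

nbstibm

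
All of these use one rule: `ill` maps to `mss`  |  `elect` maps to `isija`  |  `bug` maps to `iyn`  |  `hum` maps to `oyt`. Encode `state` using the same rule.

zaeai

The shift depends on letter class: consonant l→s is +7, but vowel i→m is +4. Vowels shift forward by 4 and consonants shift forward by 7.
For state: s(cons)+7=z, t(cons)+7=a, a(vowel)+4=e, t(cons)+7=a, e(vowel)+4=i.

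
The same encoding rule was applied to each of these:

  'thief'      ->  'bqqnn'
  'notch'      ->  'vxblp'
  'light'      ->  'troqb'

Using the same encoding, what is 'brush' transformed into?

Shifts by position in thief: pos 0: t→b (+8), pos 1: h→q (+9), pos 2: i→q (+8), pos 3: e→n (+9) — repeating every 2. A repeating key of period 2 is used — shifts +8, +9 over and over.
On brush: b+8=j, r+9=a, u+8=c, s+9=b, h+8=p.

jacbp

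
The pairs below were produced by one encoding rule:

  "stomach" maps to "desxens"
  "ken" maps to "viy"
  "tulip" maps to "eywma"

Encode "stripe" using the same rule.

The shift depends on letter class: consonant s→d is +11, but vowel o→s is +4. Vowels shift forward by 4 and consonants shift forward by 11.
For stripe: s(cons)+11=d, t(cons)+11=e, r(cons)+11=c, i(vowel)+4=m, p(cons)+11=a, e(vowel)+4=i.

decmai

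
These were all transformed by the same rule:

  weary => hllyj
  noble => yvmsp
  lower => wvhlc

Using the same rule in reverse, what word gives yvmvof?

nobody

Shifts by position in weary: pos 0: w→h (+11), pos 1: e→l (+7), pos 2: a→l (+11), pos 3: r→y (+7) — repeating every 2. A repeating key of period 2 is used — shifts +11, +7 over and over.
Reversing it on yvmvof: y−11=n, v−7=o, m−11=b, v−7=o, o−11=d, f−7=y.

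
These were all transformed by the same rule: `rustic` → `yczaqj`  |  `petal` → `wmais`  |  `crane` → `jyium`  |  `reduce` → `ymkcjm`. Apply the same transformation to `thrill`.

aoyqss

The shift depends on letter class: consonant r→y is +7, but vowel u→c is +8. Two shifts are in play — +8 for a/e/i/o/u, +7 for every other letter.
For thrill: t(cons)+7=a, h(cons)+7=o, r(cons)+7=y, i(vowel)+8=q, l(cons)+7=s, l(cons)+7=s.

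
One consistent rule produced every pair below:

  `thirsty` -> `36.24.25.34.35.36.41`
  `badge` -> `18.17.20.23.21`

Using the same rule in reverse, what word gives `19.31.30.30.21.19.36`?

t is letter #20 and maps to 36: an offset of 16. Letters become their 1-based position plus 16 (so a→17, b→18, …).
Reversing it on 19.31.30.30.21.19.36: 19→(19−16)÷1=3=c, 31→(31−16)÷1=15=o, 30→(30−16)÷1=14=n, 30→(30−16)÷1=14=n, 21→(21−16)÷1=5=e, 19→(19−16)÷1=3=c, 36→(36−16)÷1=20=t.

connect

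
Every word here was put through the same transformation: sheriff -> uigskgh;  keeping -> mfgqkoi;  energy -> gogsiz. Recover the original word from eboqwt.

Shifts by position in sheriff: pos 0: s→u (+2), pos 1: h→i (+1), pos 2: e→g (+2), pos 3: r→s (+1) — repeating every 2. A repeating key of period 2 is used — shifts +2, +1 over and over.
Reversing it on eboqwt: e−2=c, b−1=a, o−2=m, q−1=p, w−2=u, t−1=s.

campus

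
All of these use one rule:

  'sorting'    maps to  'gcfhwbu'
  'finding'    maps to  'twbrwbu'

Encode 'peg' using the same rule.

dsu

Each letter is shifted forward by 14 in the alphabet (a Caesar shift of +14).
On peg: p+14=d, e+14=s, g+14=u.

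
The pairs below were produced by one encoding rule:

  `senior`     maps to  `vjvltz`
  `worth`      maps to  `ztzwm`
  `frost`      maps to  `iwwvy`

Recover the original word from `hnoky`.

eight

Shifts by position in senior: pos 0: s→v (+3), pos 1: e→j (+5), pos 2: n→v (+8), pos 3: i→l (+3), pos 4: o→t (+5), pos 5: r→z (+8) — repeating every 3. A repeating key of period 3 is used — shifts +3, +5, +8 over and over.
Undoing it on hnoky: h−3=e, n−5=i, o−8=g, k−3=h, y−5=t.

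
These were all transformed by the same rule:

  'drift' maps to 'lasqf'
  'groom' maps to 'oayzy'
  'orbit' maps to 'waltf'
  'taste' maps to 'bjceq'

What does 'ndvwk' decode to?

fully

In drift: d→l is +8, r→a is +9, i→s is +10, f→q is +11 — the shift increases by 1 each position. Letter i (0-indexed) is shifted by i+8, so successive shifts are 8, 9, 10, ….
Reversing it on ndvwk: n−8=f, d−9=u, v−10=l, w−11=l, k−12=y.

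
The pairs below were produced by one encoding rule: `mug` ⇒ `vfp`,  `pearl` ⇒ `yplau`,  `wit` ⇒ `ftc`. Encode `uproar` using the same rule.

fyazla

The shift depends on letter class: consonant m→v is +9, but vowel u→f is +11. Two shifts are in play — +11 for a/e/i/o/u, +9 for every other letter.
Applying it to uproar: u(vowel)+11=f, p(cons)+9=y, r(cons)+9=a, o(vowel)+11=z, a(vowel)+11=l, r(cons)+9=a.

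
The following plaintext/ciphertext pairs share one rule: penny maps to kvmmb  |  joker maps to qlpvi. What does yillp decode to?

brook

Letters are reflected about the middle of the alphabet (position → 25−position): Atbash.
Undoing it on yillp: y↔b, i↔r, l↔o, l↔o, p↔k.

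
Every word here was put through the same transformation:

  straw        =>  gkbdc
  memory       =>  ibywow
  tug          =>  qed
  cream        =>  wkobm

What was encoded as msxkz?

panic

Two steps: reverse the string, then apply a Caesar shift of +10.
Undoing it on msxkz: shift back: m−10=c, s−10=i, x−10=n, k−10=a, z−10=p → cinap; then reverse → panic.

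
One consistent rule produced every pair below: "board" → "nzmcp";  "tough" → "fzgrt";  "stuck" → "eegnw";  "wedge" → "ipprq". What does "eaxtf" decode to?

split

The shifts repeat in a cycle of length 2: positions 0,1,… shift by +12, +11, then the pattern repeats.
Undoing it on eaxtf: e−12=s, a−11=p, x−12=l, t−11=i, f−12=t.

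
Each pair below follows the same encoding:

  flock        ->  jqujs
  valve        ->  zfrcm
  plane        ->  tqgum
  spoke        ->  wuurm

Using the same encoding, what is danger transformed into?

hftnma

In flock: f→j is +4, l→q is +5, o→u is +6, c→j is +7 — the shift increases by 1 each position. The shift increases by 1 at each position, starting from +4: 4, 5, 6, ….
Applying it to danger: d+4=h, a+5=f, n+6=t, g+7=n, e+8=m, r+9=a.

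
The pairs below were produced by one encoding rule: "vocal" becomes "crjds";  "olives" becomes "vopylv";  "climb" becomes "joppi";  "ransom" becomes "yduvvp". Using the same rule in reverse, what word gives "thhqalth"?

Shifts by position in vocal: pos 0: v→c (+7), pos 1: o→r (+3), pos 2: c→j (+7), pos 3: a→d (+3) — repeating every 2. It's a Vigenère-style cipher with numeric key [7,3]: position i shifts by key[i mod 2].
Decoding thhqalth: t−7=m, h−3=e, h−7=a, q−3=n, a−7=t, l−3=i, t−7=m, h−3=e.

meantime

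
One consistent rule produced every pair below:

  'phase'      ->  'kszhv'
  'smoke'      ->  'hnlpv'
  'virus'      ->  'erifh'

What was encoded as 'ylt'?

Each pair mirrors across the alphabet (p↔k, h↔s, a↔z): positions sum to 25. Letters are reflected about the middle of the alphabet (position → 25−position): Atbash.
Reversing it on ylt: y↔b, l↔o, t↔g.

bog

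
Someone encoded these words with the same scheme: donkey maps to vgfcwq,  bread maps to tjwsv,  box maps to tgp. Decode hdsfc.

plank

Each letter is shifted forward by 18 in the alphabet (a Caesar shift of +18).
Undoing it on hdsfc: h−18=p, d−18=l, s−18=a, f−18=n, c−18=k.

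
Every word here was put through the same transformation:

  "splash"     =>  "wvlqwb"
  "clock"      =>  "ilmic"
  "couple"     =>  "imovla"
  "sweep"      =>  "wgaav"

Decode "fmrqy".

today

s(18)→w(22) and p(15)→v(21) fit y≡9x+16 (mod 26); the inverse of 9 mod 26 is 3. Treating letters as 0–25, the rule is x ↦ 9x + 16 (mod 26).
Reversing it on fmrqy: f(5)→3·(5−16)≡19=t; m(12)→3·(12−16)≡14=o; r(17)→3·(17−16)≡3=d; q(16)→3·(16−16)≡0=a; y(24)→3·(24−16)≡24=y (all mod 26).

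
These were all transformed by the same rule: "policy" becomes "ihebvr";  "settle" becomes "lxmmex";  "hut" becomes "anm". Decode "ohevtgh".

volcano

This is a Caesar cipher with shift 19.
Reversing it on ohevtgh: o−19=v, h−19=o, e−19=l, v−19=c, t−19=a, g−19=n, h−19=o.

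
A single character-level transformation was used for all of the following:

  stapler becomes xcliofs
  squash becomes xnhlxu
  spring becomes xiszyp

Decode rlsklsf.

warfare

This is an affine cipher: with a=0,…,z=25, each position x becomes (5x+11) mod 26.
Undoing it on rlsklsf: r(17)→21·(17−11)≡22=w; l(11)→21·(11−11)≡0=a; s(18)→21·(18−11)≡17=r; k(10)→21·(10−11)≡5=f; l(11)→21·(11−11)≡0=a; s(18)→21·(18−11)≡17=r; f(5)→21·(5−11)≡4=e (all mod 26).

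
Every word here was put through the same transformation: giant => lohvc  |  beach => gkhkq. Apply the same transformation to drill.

ixptu

In giant: g→l is +5, i→o is +6, a→h is +7, n→v is +8 — the shift increases by 1 each position. Letter i (0-indexed) is shifted by i+5, so successive shifts are 5, 6, 7, ….
For drill: d+5=i, r+6=x, i+7=p, l+8=t, l+9=u.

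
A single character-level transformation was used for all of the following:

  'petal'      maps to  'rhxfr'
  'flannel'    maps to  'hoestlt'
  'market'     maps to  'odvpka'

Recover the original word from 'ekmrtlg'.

In petal: p→r is +2, e→h is +3, t→x is +4, a→f is +5 — the shift increases by 1 each position. Each letter shifts forward by (position + 2), i.e. 2, 3, 4, … — the shift grows by one for each successive letter.
Reversing it on ekmrtlg: e−2=c, k−3=h, m−4=i, r−5=m, t−6=n, l−7=e, g−8=y.

chimney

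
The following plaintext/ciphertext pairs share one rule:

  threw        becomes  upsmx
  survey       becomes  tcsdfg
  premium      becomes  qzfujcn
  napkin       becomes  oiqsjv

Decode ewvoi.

Shifts by position in threw: pos 0: t→u (+1), pos 1: h→p (+8), pos 2: r→s (+1), pos 3: e→m (+8) — repeating every 2. It's a Vigenère-style cipher with numeric key [1,8]: position i shifts by key[i mod 2].
Reversing it on ewvoi: e−1=d, w−8=o, v−1=u, o−8=g, i−1=h.

dough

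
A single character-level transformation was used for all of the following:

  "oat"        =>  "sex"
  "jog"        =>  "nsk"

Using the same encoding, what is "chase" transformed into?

It's a constant shift of +4 (ROT4).
On chase: c+4=g, h+4=l, a+4=e, s+4=w, e+4=i.

glewi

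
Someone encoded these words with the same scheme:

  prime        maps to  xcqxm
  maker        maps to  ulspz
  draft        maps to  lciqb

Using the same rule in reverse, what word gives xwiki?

plaza

It's a Vigenère-style cipher with numeric key [8,11]: position i shifts by key[i mod 2].
Reversing it on xwiki: x−8=p, w−11=l, i−8=a, k−11=z, i−8=a.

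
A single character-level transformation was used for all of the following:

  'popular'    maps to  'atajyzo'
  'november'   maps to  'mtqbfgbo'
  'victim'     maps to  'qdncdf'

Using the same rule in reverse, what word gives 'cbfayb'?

p(15)→a(0) and o(14)→t(19) fit y≡7x+25 (mod 26); the inverse of 7 mod 26 is 15. Each letter's alphabet position (a=0..z=25) is mapped through 7·x+25 mod 26 — an affine cipher.
Decoding cbfayb: c(2)→15·(2−25)≡19=t; b(1)→15·(1−25)≡4=e; f(5)→15·(5−25)≡12=m; a(0)→15·(0−25)≡15=p; y(24)→15·(24−25)≡11=l; b(1)→15·(1−25)≡4=e (all mod 26).

temple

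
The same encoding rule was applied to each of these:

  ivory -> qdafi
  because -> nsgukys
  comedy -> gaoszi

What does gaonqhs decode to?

i(8)→q(16) and v(21)→d(3) fit y≡19x+20 (mod 26); the inverse of 19 mod 26 is 11. This is an affine cipher: with a=0,…,z=25, each position x becomes (19x+20) mod 26.
Decoding gaonqhs: g(6)→11·(6−20)≡2=c; a(0)→11·(0−20)≡14=o; o(14)→11·(14−20)≡12=m; n(13)→11·(13−20)≡1=b; q(16)→11·(16−20)≡8=i; h(7)→11·(7−20)≡13=n; s(18)→11·(18−20)≡4=e (all mod 26).

combine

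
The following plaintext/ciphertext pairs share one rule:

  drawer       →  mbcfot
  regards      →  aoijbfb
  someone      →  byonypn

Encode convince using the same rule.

Shifts by position in drawer: pos 0: d→m (+9), pos 1: r→b (+10), pos 2: a→c (+2), pos 3: w→f (+9), pos 4: e→o (+10), pos 5: r→t (+2) — repeating every 3. A repeating key of period 3 is used — shifts +9, +10, +2 over and over.
For convince: c+9=l, o+10=y, n+2=p, v+9=e, i+10=s, n+2=p, c+9=l, e+10=o.

lypesplo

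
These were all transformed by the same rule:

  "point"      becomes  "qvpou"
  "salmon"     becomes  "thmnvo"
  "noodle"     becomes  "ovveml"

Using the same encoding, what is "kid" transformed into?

The shift depends on letter class: consonant p→q is +1, but vowel o→v is +7. Two shifts are in play — +7 for a/e/i/o/u, +1 for every other letter.
For kid: k(cons)+1=l, i(vowel)+7=p, d(cons)+1=e.

lpe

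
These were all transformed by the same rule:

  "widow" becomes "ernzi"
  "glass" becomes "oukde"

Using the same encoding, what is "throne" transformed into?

In widow: w→e is +8, i→r is +9, d→n is +10, o→z is +11 — the shift increases by 1 each position. The shift increases by 1 at each position, starting from +8: 8, 9, 10, ….
On throne: t+8=b, h+9=q, r+10=b, o+11=z, n+12=z, e+13=r.

bqbzzr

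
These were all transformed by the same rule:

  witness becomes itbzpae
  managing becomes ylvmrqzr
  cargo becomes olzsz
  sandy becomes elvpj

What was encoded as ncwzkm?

bronze

It's a Vigenère-style cipher with numeric key [12,11,8]: position i shifts by key[i mod 3].
Undoing it on ncwzkm: n−12=b, c−11=r, w−8=o, z−12=n, k−11=z, m−8=e.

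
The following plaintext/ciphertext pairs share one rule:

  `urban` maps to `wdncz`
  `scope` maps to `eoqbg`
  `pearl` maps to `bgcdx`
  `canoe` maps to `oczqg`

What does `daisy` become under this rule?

pckek

The shift depends on letter class: consonant r→d is +12, but vowel u→w is +2. Vowels shift forward by 2 and consonants shift forward by 12.
On daisy: d(cons)+12=p, a(vowel)+2=c, i(vowel)+2=k, s(cons)+12=e, y(cons)+12=k.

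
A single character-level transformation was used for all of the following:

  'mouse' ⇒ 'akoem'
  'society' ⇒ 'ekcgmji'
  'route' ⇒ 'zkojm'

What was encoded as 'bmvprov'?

m(12)→a(0) and o(14)→k(10) fit y≡5x+18 (mod 26); the inverse of 5 mod 26 is 21. Treating letters as 0–25, the rule is x ↦ 5x + 18 (mod 26).
Reversing it on bmvprov: b(1)→21·(1−18)≡7=h; m(12)→21·(12−18)≡4=e; v(21)→21·(21−18)≡11=l; p(15)→21·(15−18)≡15=p; r(17)→21·(17−18)≡5=f; o(14)→21·(14−18)≡20=u; v(21)→21·(21−18)≡11=l (all mod 26).

helpful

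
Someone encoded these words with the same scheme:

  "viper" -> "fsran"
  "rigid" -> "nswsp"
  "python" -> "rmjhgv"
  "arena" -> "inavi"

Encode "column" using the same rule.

egzukv

Each letter's alphabet position (a=0..z=25) is mapped through 11·x+8 mod 26 — an affine cipher.
For column: c(2)→11·2+8≡4=e; o(14)→11·14+8≡6=g; l(11)→11·11+8≡25=z; u(20)→11·20+8≡20=u; m(12)→11·12+8≡10=k; n(13)→11·13+8≡21=v (all mod 26).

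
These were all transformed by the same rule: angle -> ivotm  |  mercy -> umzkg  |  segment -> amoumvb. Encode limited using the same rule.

Compare letters: a→i is +8, n→v is +8, g→o is +8 — a constant shift. This is a Caesar cipher with shift 8.
For limited: l+8=t, i+8=q, m+8=u, i+8=q, t+8=b, e+8=m, d+8=l.

tquqbml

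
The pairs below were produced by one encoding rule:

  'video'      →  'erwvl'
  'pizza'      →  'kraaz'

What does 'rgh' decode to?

its

Each pair mirrors across the alphabet (v↔e, i↔r, d↔w): positions sum to 25. Each letter is replaced by its mirror in the alphabet: a↔z, b↔y, c↔x, and so on (the Atbash cipher).
Undoing it on rgh: r↔i, g↔t, h↔s.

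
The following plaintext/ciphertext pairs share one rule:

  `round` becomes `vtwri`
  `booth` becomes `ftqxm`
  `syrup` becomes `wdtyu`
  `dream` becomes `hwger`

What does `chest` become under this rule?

Shifts by position in round: pos 0: r→v (+4), pos 1: o→t (+5), pos 2: u→w (+2), pos 3: n→r (+4), pos 4: d→i (+5) — repeating every 3. The shifts repeat in a cycle of length 3: positions 0,1,… shift by +4, +5, +2, then the pattern repeats.
Applying it to chest: c+4=g, h+5=m, e+2=g, s+4=w, t+5=y.

gmgwy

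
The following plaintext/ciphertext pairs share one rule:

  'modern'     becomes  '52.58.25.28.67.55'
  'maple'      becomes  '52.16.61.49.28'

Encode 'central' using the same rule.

m(#13)→52 and o(#15)→58: differences scale by 3, so n = 3·pos + 13. The formula is n = 3×(alphabet index, a=1) + 13.
On central: c=3→22, e=5→28, n=14→55, t=20→73, r=18→67, a=1→16, l=12→49.

22.28.55.73.67.16.49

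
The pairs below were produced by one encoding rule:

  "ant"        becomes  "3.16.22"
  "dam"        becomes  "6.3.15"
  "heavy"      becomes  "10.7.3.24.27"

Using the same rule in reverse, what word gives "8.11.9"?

fig

Each letter is replaced by its alphabet position (a=1..z=26) + 2.
Reversing it on 8.11.9: 8→(8−2)÷1=6=f, 11→(11−2)÷1=9=i, 9→(9−2)÷1=7=g.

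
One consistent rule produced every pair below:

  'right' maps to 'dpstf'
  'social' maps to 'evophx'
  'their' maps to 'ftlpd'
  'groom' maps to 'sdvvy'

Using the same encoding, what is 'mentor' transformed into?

ylzfvd

The rule splits by letter class: vowels +7, consonants +12.
On mentor: m(cons)+12=y, e(vowel)+7=l, n(cons)+12=z, t(cons)+12=f, o(vowel)+7=v, r(cons)+12=d.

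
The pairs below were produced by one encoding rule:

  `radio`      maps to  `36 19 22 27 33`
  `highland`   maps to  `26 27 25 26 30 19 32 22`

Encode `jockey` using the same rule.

r is letter #18 and maps to 36: an offset of 18. The number is (letter's place in the alphabet, a=1) + 18.
Applying it to jockey: j=10→28, o=15→33, c=3→21, k=11→29, e=5→23, y=25→43.

28 33 21 29 23 43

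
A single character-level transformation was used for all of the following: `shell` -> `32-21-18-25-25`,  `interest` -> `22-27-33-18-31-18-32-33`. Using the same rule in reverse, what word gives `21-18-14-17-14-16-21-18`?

s is letter #19 and maps to 32: an offset of 13. Letters become their 1-based position plus 13 (so a→14, b→15, …).
Undoing it on 21-18-14-17-14-16-21-18: 21→(21−13)÷1=8=h, 18→(18−13)÷1=5=e, 14→(14−13)÷1=1=a, 17→(17−13)÷1=4=d, 14→(14−13)÷1=1=a, 16→(16−13)÷1=3=c, 21→(21−13)÷1=8=h, 18→(18−13)÷1=5=e.

headache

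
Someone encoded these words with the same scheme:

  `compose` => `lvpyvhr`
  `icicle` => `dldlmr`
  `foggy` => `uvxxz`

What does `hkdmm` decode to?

still

This is an affine cipher: with a=0,…,z=25, each position x becomes (3x+5) mod 26.
Undoing it on hkdmm: h(7)→9·(7−5)≡18=s; k(10)→9·(10−5)≡19=t; d(3)→9·(3−5)≡8=i; m(12)→9·(12−5)≡11=l; m(12)→9·(12−5)≡11=l (all mod 26).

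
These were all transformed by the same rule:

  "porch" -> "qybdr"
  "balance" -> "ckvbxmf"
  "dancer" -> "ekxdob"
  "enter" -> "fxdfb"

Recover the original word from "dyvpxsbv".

A repeating key of period 3 is used — shifts +1, +10, +10 over and over.
Decoding dyvpxsbv: d−1=c, y−10=o, v−10=l, p−1=o, x−10=n, s−10=i, b−1=a, v−10=l.

colonial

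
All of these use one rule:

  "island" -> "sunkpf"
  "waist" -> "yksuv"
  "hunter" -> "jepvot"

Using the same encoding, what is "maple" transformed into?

okrno

Two shifts are in play — +10 for a/e/i/o/u, +2 for every other letter.
For maple: m(cons)+2=o, a(vowel)+10=k, p(cons)+2=r, l(cons)+2=n, e(vowel)+10=o.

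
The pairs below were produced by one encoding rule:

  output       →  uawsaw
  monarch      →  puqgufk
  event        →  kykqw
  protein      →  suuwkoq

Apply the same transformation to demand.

gkpgqg

Vowels shift forward by 6 and consonants shift forward by 3.
On demand: d(cons)+3=g, e(vowel)+6=k, m(cons)+3=p, a(vowel)+6=g, n(cons)+3=q, d(cons)+3=g.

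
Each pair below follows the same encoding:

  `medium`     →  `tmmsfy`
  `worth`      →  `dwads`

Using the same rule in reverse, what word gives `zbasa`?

The shift increases by 1 at each position, starting from +7: 7, 8, 9, ….
Reversing it on zbasa: z−7=s, b−8=t, a−9=r, s−10=i, a−11=p.

strip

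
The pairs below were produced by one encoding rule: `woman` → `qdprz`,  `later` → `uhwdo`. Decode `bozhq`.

Two steps: reverse the string, then apply a Caesar shift of +3.
Decoding bozhq: shift back: b−3=y, o−3=l, z−3=w, h−3=e, q−3=n → ylwen; then reverse → newly.

newly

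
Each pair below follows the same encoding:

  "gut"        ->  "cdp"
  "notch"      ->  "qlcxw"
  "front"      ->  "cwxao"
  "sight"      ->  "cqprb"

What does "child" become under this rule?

The word is reversed, then every letter is shifted forward by 9.
On child: reverse → dlihc; then shift: d+9=m, l+9=u, i+9=r, h+9=q, c+9=l.

murql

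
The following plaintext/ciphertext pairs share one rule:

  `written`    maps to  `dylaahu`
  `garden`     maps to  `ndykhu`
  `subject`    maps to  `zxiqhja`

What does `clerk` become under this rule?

The shift depends on letter class: consonant w→d is +7, but vowel i→l is +3. The rule splits by letter class: vowels +3, consonants +7.
Applying it to clerk: c(cons)+7=j, l(cons)+7=s, e(vowel)+3=h, r(cons)+7=y, k(cons)+7=r.

jshyr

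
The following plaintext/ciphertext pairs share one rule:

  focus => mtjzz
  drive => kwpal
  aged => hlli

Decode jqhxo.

Shifts by position in focus: pos 0: f→m (+7), pos 1: o→t (+5), pos 2: c→j (+7), pos 3: u→z (+5) — repeating every 2. The shifts repeat in a cycle of length 2: positions 0,1,… shift by +7, +5, then the pattern repeats.
Reversing it on jqhxo: j−7=c, q−5=l, h−7=a, x−5=s, o−7=h.

clash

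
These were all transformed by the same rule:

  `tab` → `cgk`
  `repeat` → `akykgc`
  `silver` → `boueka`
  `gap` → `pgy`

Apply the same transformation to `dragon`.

magpuw

Two shifts are in play — +6 for a/e/i/o/u, +9 for every other letter.
On dragon: d(cons)+9=m, r(cons)+9=a, a(vowel)+6=g, g(cons)+9=p, o(vowel)+6=u, n(cons)+9=w.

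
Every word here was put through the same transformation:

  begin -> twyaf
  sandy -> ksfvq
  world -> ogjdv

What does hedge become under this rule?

Compare letters: b→t is +18, e→w is +18, g→y is +18 — a constant shift. Every letter moves 18 places later in the alphabet, wrapping around z→a.
On hedge: h+18=z, e+18=w, d+18=v, g+18=y, e+18=w.

zwvyw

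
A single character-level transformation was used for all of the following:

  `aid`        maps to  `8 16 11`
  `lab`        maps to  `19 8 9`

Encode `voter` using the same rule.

29 22 27 12 25

a is letter #1 and maps to 8: an offset of 7. Letters become their 1-based position plus 7 (so a→8, b→9, …).
For voter: v=22→29, o=15→22, t=20→27, e=5→12, r=18→25.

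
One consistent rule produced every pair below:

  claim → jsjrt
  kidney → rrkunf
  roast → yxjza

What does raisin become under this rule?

The shift depends on letter class: consonant c→j is +7, but vowel a→j is +9. Two shifts are in play — +9 for a/e/i/o/u, +7 for every other letter.
For raisin: r(cons)+7=y, a(vowel)+9=j, i(vowel)+9=r, s(cons)+7=z, i(vowel)+9=r, n(cons)+7=u.

yjrzru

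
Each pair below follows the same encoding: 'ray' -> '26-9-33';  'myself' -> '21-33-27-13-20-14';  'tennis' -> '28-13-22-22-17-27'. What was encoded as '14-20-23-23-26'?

floor

r is letter #18 and maps to 26: an offset of 8. Letters become their 1-based position plus 8 (so a→9, b→10, …).
Undoing it on 14-20-23-23-26: 14→(14−8)÷1=6=f, 20→(20−8)÷1=12=l, 23→(23−8)÷1=15=o, 23→(23−8)÷1=15=o, 26→(26−8)÷1=18=r.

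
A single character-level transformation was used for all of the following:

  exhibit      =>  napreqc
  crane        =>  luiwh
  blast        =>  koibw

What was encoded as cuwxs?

Shifts by position in exhibit: pos 0: e→n (+9), pos 1: x→a (+3), pos 2: h→p (+8), pos 3: i→r (+9), pos 4: b→e (+3), pos 5: i→q (+8) — repeating every 3. A repeating key of period 3 is used — shifts +9, +3, +8 over and over.
Reversing it on cuwxs: c−9=t, u−3=r, w−8=o, x−9=o, s−3=p.

troop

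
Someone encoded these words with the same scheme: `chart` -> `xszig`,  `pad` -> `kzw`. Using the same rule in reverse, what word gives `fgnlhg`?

Each pair mirrors across the alphabet (c↔x, h↔s, a↔z): positions sum to 25. Letters are reflected about the middle of the alphabet (position → 25−position): Atbash.
Reversing it on fgnlhg: f↔u, g↔t, n↔m, l↔o, h↔s, g↔t.

utmost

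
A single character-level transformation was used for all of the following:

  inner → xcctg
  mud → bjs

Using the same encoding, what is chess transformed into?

Compare letters: i→x is +15, n→c is +15, n→c is +15 — a constant shift. Every letter moves 15 places later in the alphabet, wrapping around z→a.
On chess: c+15=r, h+15=w, e+15=t, s+15=h, s+15=h.

rwthh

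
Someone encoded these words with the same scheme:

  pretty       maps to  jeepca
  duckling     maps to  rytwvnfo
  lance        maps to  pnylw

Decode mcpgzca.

The output letters match the input read backwards, each shifted +11: pretty reversed is ytterp. Read the word backwards and shift each letter +11.
Reversing it on mcpgzca: shift back: m−11=b, c−11=r, p−11=e, g−11=v, z−11=o, c−11=r, a−11=p → brevorp; then reverse → proverb.

proverb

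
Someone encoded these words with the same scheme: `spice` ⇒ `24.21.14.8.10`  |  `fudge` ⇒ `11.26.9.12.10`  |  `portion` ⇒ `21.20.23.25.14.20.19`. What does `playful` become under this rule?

Each letter is replaced by its alphabet position (a=1..z=26) + 5.
On playful: p=16→21, l=12→17, a=1→6, y=25→30, f=6→11, u=21→26, l=12→17.

21.17.6.30.11.26.17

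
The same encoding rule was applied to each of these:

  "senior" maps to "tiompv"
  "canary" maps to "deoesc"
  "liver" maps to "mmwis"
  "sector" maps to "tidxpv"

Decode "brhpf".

angle

The shifts repeat in a cycle of length 2: positions 0,1,… shift by +1, +4, then the pattern repeats.
Decoding brhpf: b−1=a, r−4=n, h−1=g, p−4=l, f−1=e.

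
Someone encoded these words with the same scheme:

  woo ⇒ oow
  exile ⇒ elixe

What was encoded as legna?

It's just the letters in reverse order.
Reversing it on legna: then reverse → angel.

angel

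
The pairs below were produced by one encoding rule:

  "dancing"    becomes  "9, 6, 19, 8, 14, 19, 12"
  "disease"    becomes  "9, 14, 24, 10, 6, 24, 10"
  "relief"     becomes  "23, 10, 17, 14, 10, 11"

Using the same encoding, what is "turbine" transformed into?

The number is (letter's place in the alphabet, a=1) + 5.
On turbine: t=20→25, u=21→26, r=18→23, b=2→7, i=9→14, n=14→19, e=5→10.

25, 26, 23, 7, 14, 19, 10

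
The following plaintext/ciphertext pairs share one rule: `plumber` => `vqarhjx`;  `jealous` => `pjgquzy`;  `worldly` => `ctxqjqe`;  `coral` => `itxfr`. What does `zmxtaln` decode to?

Shifts by position in plumber: pos 0: p→v (+6), pos 1: l→q (+5), pos 2: u→a (+6), pos 3: m→r (+5) — repeating every 2. It's a Vigenère-style cipher with numeric key [6,5]: position i shifts by key[i mod 2].
Reversing it on zmxtaln: z−6=t, m−5=h, x−6=r, t−5=o, a−6=u, l−5=g, n−6=h.

through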